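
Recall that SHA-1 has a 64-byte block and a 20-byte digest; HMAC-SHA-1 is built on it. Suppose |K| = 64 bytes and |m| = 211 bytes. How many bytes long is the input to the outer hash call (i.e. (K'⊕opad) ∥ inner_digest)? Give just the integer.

Key is 64 ≤ 64 bytes, zero-padded: |K'| = 64.
Outer input = (K'⊕opad) ∥ H(inner) → 64 + 20 = 84 bytes.

84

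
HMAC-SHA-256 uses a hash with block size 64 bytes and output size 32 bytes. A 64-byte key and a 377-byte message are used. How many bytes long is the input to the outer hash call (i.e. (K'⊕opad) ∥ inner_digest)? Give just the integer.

Key is 64 ≤ 64 bytes, zero-padded: |K'| = 64.
Outer input = (K'⊕opad) ∥ H(inner) → 64 + 32 = 96 bytes.

96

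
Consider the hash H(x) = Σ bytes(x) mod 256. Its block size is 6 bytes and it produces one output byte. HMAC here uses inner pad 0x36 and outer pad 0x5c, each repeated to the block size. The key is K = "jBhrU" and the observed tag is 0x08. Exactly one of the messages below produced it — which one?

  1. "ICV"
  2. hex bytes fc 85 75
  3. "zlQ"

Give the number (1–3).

1

Key "jBhrU" = 6a 42 68 72 55 is 5 bytes ≤ B = 6; zero-pad to 6 bytes: K' = 6a 42 68 72 55 00.
K' ⊕ ipad = 5c 74 5e 44 63 36; K' ⊕ opad = 36 1e 34 2e 09 5c.
m1: inner = H(5c 74 5e 44 63 36 49 43 56) = ed; tag = H(36 1e 34 2e 09 5c ed) = 08 ← matches
m2: inner = H(5c 74 5e 44 63 36 fc 85 75) = 01; tag = H(36 1e 34 2e 09 5c 01) = 1c
m3: inner = H(5c 74 5e 44 63 36 7a 6c 51) = 42; tag = H(36 1e 34 2e 09 5c 42) = 5d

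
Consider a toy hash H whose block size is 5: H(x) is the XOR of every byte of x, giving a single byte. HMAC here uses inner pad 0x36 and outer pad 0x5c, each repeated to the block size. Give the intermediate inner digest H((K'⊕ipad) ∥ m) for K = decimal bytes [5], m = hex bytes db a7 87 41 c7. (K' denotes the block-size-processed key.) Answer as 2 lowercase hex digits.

4e

Key decimal bytes [5] = 05 is 1 byte ≤ B = 5; zero-pad to 5 bytes: K' = 05 00 00 00 00.
K' ⊕ ipad = 33 36 36 36 36.
Inner input = 33 36 36 36 36 ∥ db a7 87 41 c7.
Inner hash: XOR 33⊕36⊕36⊕36⊕36⊕db⊕a7⊕87⊕41⊕c7 = 4e.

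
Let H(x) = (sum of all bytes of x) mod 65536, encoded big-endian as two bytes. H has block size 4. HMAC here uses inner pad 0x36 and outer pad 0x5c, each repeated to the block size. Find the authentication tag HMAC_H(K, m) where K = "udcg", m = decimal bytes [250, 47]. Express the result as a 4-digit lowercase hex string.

Key "udcg" = 75 64 63 67 is exactly B = 4 bytes: K' = 75 64 63 67.
K' ⊕ ipad = 43 52 55 51.  K' ⊕ opad = 29 38 3f 3b.
Inner input = (K'⊕ipad) ∥ m = 43 52 55 51 ∥ fa 2f.
Inner hash: sum = 67+82+85+81+250+47 = 612 → 02 64.
Outer input = (K'⊕opad) ∥ inner = 29 38 3f 3b ∥ 02 64.
Outer hash (tag): sum = 41+56+63+59+2+100 = 321 → 01 41.

0141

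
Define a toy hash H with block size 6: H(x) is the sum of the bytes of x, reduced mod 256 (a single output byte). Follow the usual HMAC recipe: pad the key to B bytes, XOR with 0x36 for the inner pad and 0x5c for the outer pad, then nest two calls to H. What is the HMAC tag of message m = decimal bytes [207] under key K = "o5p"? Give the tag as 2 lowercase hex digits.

ef

Key "o5p" = 6f 35 70 is 3 bytes ≤ B = 6; zero-pad to 6 bytes: K' = 6f 35 70 00 00 00.
K' ⊕ ipad = 59 03 46 36 36 36.  K' ⊕ opad = 33 69 2c 5c 5c 5c.
Inner input = (K'⊕ipad) ∥ m = 59 03 46 36 36 36 ∥ cf.
Inner hash: sum = 89+3+70+54+54+54+207 = 531; mod 256 = 19 → 13.
Outer input = (K'⊕opad) ∥ inner = 33 69 2c 5c 5c 5c ∥ 13.
Outer hash (tag): sum = 51+105+44+92+92+92+19 = 495; mod 256 = 239 → ef.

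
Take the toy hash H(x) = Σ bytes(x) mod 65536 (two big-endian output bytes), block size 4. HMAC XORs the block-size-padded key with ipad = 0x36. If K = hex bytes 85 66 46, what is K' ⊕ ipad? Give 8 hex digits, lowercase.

Key hex bytes 85 66 46 is 3 bytes ≤ B = 4; zero-pad to 4 bytes: K' = 85 66 46 00.
XOR each byte with 0x36: 85⊕36=b3, 66⊕36=50, 46⊕36=70, 00⊕36=36.

b3507036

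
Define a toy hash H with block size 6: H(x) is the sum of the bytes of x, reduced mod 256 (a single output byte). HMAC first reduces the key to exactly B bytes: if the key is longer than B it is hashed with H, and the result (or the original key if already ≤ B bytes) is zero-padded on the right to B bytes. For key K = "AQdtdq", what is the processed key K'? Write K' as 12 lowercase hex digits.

415164746471

Key "AQdtdq" = 41 51 64 74 64 71 is exactly B = 6 bytes: K' = 41 51 64 74 64 71.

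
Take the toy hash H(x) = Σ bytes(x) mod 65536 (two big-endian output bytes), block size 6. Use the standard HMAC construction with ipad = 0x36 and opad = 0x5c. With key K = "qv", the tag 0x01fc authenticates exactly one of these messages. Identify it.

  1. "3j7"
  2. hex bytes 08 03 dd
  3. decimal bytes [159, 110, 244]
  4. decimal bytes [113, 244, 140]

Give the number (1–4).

1

Key "qv" = 71 76 is 2 bytes ≤ B = 6; zero-pad to 6 bytes: K' = 71 76 00 00 00 00.
K' ⊕ ipad = 47 40 36 36 36 36; K' ⊕ opad = 2d 2a 5c 5c 5c 5c.
m1: inner = H(47 40 36 36 36 36 33 6a 37) = 02 33; tag = H(2d 2a 5c 5c 5c 5c 02 33) = 01fc ← matches
m2: inner = H(47 40 36 36 36 36 08 03 dd) = 02 47; tag = H(2d 2a 5c 5c 5c 5c 02 47) = 0210
m3: inner = H(47 40 36 36 36 36 9f 6e f4) = 03 60; tag = H(2d 2a 5c 5c 5c 5c 03 60) = 022a
m4: inner = H(47 40 36 36 36 36 71 f4 8c) = 03 50; tag = H(2d 2a 5c 5c 5c 5c 03 50) = 021a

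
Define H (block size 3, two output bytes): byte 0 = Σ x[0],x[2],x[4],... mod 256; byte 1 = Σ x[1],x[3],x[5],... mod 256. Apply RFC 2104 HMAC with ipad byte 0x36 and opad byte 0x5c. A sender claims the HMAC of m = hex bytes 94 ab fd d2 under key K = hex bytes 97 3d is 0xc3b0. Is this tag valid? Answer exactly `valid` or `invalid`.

Key hex bytes 97 3d is 2 bytes ≤ B = 3; zero-pad to 3 bytes: K' = 97 3d 00.
K' ⊕ ipad = a1 0b 36; K' ⊕ opad = cb 61 5c.
Inner hash: even-index sum = 596 mod 256 = 84; odd-index sum = 412 mod 256 = 156 → 54 9c.
Outer hash (recomputed tag): even-index sum = 451 mod 256 = 195; odd-index sum = 181 mod 256 = 181 → c3 b5.
Recomputed tag = c3b5; claimed = c3b0 → mismatch.

invalid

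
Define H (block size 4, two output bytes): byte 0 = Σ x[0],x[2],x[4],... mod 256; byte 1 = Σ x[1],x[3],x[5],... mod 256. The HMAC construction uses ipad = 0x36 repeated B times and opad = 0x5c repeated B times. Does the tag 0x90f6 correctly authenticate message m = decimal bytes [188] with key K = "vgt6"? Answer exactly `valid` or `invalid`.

Key "vgt6" = 76 67 74 36 is exactly B = 4 bytes: K' = 76 67 74 36.
K' ⊕ ipad = 40 51 42 00; K' ⊕ opad = 2a 3b 28 6a.
Inner hash: even-index sum = 318 mod 256 = 62; odd-index sum = 81 mod 256 = 81 → 3e 51.
Outer hash (recomputed tag): even-index sum = 144 mod 256 = 144; odd-index sum = 246 mod 256 = 246 → 90 f6.
Recomputed tag = 90f6; claimed = 90f6 → match.

valid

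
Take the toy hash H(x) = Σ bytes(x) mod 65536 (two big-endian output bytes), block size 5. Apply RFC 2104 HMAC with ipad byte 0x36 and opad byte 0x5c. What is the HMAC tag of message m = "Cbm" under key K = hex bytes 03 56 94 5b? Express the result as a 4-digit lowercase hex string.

0282

Key hex bytes 03 56 94 5b is 4 bytes ≤ B = 5; zero-pad to 5 bytes: K' = 03 56 94 5b 00.
K' ⊕ ipad = 35 60 a2 6d 36.  K' ⊕ opad = 5f 0a c8 07 5c.
Inner input = (K'⊕ipad) ∥ m = 35 60 a2 6d 36 ∥ 43 62 6d.
Inner hash: sum = 53+96+162+109+54+67+98+109 = 748 → 02 ec.
Outer input = (K'⊕opad) ∥ inner = 5f 0a c8 07 5c ∥ 02 ec.
Outer hash (tag): sum = 95+10+200+7+92+2+236 = 642 → 02 82.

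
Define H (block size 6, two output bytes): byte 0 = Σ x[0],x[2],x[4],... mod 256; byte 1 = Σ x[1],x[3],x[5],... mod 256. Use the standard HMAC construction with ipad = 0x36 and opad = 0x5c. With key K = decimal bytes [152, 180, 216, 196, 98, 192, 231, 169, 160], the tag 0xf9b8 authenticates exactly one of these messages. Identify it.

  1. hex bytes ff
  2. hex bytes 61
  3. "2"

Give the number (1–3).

Key decimal bytes [152, 180, 216, 196, 98, 192, 231, 169, 160] = 98 b4 d8 c4 62 c0 e7 a9 a0 is 9 bytes > B = 6, so hash it first: H(key) = 59 e1, then zero-pad to 6 bytes: K' = 59 e1 00 00 00 00.
K' ⊕ ipad = 6f d7 36 36 36 36; K' ⊕ opad = 05 bd 5c 5c 5c 5c.
m1: inner = H(6f d7 36 36 36 36 ff) = da 43; tag = H(05 bd 5c 5c 5c 5c da 43) = 97b8
m2: inner = H(6f d7 36 36 36 36 61) = 3c 43; tag = H(05 bd 5c 5c 5c 5c 3c 43) = f9b8 ← matches
m3: inner = H(6f d7 36 36 36 36 32) = 0d 43; tag = H(05 bd 5c 5c 5c 5c 0d 43) = cab8

2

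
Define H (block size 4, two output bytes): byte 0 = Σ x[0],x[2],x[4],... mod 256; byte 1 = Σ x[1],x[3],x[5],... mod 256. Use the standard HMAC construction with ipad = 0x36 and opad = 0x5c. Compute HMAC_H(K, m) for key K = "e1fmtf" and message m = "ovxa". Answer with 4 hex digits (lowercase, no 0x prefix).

Key "e1fmtf" = 65 31 66 6d 74 66 is 6 bytes > B = 4, so hash it first: H(key) = 3f 04, then zero-pad to 4 bytes: K' = 3f 04 00 00.
K' ⊕ ipad = 09 32 36 36.  K' ⊕ opad = 63 58 5c 5c.
Inner input = (K'⊕ipad) ∥ m = 09 32 36 36 ∥ 6f 76 78 61.
Inner hash: even-index sum = 294 mod 256 = 38; odd-index sum = 319 mod 256 = 63 → 26 3f.
Outer input = (K'⊕opad) ∥ inner = 63 58 5c 5c ∥ 26 3f.
Outer hash (tag): even-index sum = 229 mod 256 = 229; odd-index sum = 243 mod 256 = 243 → e5 f3.

e5f3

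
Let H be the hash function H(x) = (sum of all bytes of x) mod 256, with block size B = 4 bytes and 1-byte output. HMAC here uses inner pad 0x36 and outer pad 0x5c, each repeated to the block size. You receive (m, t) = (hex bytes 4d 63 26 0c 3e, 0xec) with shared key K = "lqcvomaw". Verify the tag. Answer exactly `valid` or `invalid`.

Key "lqcvomaw" = 6c 71 63 76 6f 6d 61 77 is 8 bytes > B = 4, so hash it first: H(key) = 6a, then zero-pad to 4 bytes: K' = 6a 00 00 00.
K' ⊕ ipad = 5c 36 36 36; K' ⊕ opad = 36 5c 5c 5c.
Inner hash: sum = 92+54+54+54+77+99+38+12+62 = 542; mod 256 = 30 → 1e.
Outer hash (recomputed tag): sum = 54+92+92+92+30 = 360; mod 256 = 104 → 68.
Recomputed tag = 68; claimed = ec → mismatch.

invalid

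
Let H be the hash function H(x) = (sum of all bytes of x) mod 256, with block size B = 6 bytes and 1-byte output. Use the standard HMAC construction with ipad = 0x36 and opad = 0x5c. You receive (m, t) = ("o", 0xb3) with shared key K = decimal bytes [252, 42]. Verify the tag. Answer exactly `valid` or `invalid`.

Key decimal bytes [252, 42] = fc 2a is 2 bytes ≤ B = 6; zero-pad to 6 bytes: K' = fc 2a 00 00 00 00.
K' ⊕ ipad = ca 1c 36 36 36 36; K' ⊕ opad = a0 76 5c 5c 5c 5c.
Inner hash: sum = 202+28+54+54+54+54+111 = 557; mod 256 = 45 → 2d.
Outer hash (recomputed tag): sum = 160+118+92+92+92+92+45 = 691; mod 256 = 179 → b3.
Recomputed tag = b3; claimed = b3 → match.

valid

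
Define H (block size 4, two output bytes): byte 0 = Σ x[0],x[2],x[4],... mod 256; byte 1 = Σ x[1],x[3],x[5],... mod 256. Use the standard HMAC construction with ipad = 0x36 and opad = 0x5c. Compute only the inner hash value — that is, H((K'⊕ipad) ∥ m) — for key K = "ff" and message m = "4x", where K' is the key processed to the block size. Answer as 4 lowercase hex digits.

bafe

Key "ff" = 66 66 is 2 bytes ≤ B = 4; zero-pad to 4 bytes: K' = 66 66 00 00.
K' ⊕ ipad = 50 50 36 36.
Inner input = 50 50 36 36 ∥ 34 78.
Inner hash: even-index sum = 186 mod 256 = 186; odd-index sum = 254 mod 256 = 254 → ba fe.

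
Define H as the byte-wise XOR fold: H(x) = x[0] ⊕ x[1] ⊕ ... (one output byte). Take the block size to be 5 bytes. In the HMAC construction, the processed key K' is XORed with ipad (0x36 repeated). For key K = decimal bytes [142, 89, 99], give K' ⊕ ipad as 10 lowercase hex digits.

b86f553636

Key decimal bytes [142, 89, 99] = 8e 59 63 is 3 bytes ≤ B = 5; zero-pad to 5 bytes: K' = 8e 59 63 00 00.
XOR each byte with 0x36: 8e⊕36=b8, 59⊕36=6f, 63⊕36=55, 00⊕36=36, 00⊕36=36.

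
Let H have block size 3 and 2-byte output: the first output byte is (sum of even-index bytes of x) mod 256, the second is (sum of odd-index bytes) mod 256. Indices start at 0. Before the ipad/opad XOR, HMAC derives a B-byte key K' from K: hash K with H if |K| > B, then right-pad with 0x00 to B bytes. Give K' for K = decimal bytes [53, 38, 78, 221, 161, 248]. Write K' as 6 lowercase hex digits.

|K| = 6 > B = 3, so first hash the key.
H(K): even-index sum = 292 mod 256 = 36; odd-index sum = 507 mod 256 = 251 → 24 fb.
Zero-pad H(K) = 24 fb to 3 bytes: K' = 24 fb 00.

24fb00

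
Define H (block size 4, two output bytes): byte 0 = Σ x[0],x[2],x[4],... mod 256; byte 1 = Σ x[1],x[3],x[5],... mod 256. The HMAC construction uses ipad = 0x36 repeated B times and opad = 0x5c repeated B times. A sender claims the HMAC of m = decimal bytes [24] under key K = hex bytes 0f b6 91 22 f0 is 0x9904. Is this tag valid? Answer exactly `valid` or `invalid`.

invalid

Key hex bytes 0f b6 91 22 f0 is 5 bytes > B = 4, so hash it first: H(key) = 90 d8, then zero-pad to 4 bytes: K' = 90 d8 00 00.
K' ⊕ ipad = a6 ee 36 36; K' ⊕ opad = cc 84 5c 5c.
Inner hash: even-index sum = 244 mod 256 = 244; odd-index sum = 292 mod 256 = 36 → f4 24.
Outer hash (recomputed tag): even-index sum = 540 mod 256 = 28; odd-index sum = 260 mod 256 = 4 → 1c 04.
Recomputed tag = 1c04; claimed = 9904 → mismatch.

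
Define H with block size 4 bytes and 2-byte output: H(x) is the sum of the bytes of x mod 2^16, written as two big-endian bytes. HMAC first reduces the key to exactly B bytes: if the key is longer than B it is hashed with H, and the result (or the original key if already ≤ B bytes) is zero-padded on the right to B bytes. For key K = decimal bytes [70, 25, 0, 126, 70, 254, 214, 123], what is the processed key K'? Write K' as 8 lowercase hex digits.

03720000

|K| = 8 > B = 4, so first hash the key.
H(K): sum = 70+25+0+126+70+254+214+123 = 882 → 03 72.
Zero-pad H(K) = 03 72 to 4 bytes: K' = 03 72 00 00.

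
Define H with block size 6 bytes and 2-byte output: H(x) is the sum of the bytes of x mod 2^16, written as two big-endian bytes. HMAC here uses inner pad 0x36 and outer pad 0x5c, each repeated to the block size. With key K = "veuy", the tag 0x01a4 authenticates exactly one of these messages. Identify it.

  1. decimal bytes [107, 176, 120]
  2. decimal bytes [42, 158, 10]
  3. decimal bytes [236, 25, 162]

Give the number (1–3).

Key "veuy" = 76 65 75 79 is 4 bytes ≤ B = 6; zero-pad to 6 bytes: K' = 76 65 75 79 00 00.
K' ⊕ ipad = 40 53 43 4f 36 36; K' ⊕ opad = 2a 39 29 25 5c 5c.
m1: inner = H(40 53 43 4f 36 36 6b b0 78) = 03 24; tag = H(2a 39 29 25 5c 5c 03 24) = 0190
m2: inner = H(40 53 43 4f 36 36 2a 9e 0a) = 02 63; tag = H(2a 39 29 25 5c 5c 02 63) = 01ce
m3: inner = H(40 53 43 4f 36 36 ec 19 a2) = 03 38; tag = H(2a 39 29 25 5c 5c 03 38) = 01a4 ← matches

3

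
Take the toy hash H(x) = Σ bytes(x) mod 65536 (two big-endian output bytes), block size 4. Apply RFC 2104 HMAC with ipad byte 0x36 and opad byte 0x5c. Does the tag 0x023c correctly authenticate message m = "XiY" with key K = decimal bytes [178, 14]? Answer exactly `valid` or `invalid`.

Key decimal bytes [178, 14] = b2 0e is 2 bytes ≤ B = 4; zero-pad to 4 bytes: K' = b2 0e 00 00.
K' ⊕ ipad = 84 38 36 36; K' ⊕ opad = ee 52 5c 5c.
Inner hash: sum = 132+56+54+54+88+105+89 = 578 → 02 42.
Outer hash (recomputed tag): sum = 238+82+92+92+2+66 = 572 → 02 3c.
Recomputed tag = 023c; claimed = 023c → match.

valid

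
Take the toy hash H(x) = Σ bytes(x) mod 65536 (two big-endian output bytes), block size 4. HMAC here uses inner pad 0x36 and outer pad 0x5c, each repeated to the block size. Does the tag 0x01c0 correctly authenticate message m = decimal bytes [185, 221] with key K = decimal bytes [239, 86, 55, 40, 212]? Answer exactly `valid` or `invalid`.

Key decimal bytes [239, 86, 55, 40, 212] = ef 56 37 28 d4 is 5 bytes > B = 4, so hash it first: H(key) = 02 78, then zero-pad to 4 bytes: K' = 02 78 00 00.
K' ⊕ ipad = 34 4e 36 36; K' ⊕ opad = 5e 24 5c 5c.
Inner hash: sum = 52+78+54+54+185+221 = 644 → 02 84.
Outer hash (recomputed tag): sum = 94+36+92+92+2+132 = 448 → 01 c0.
Recomputed tag = 01c0; claimed = 01c0 → match.

valid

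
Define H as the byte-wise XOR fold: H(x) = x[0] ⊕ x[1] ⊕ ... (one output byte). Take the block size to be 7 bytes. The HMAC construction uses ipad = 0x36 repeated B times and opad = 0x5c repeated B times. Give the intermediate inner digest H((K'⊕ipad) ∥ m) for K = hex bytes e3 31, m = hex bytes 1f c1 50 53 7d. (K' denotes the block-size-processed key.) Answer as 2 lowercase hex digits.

44

Key hex bytes e3 31 is 2 bytes ≤ B = 7; zero-pad to 7 bytes: K' = e3 31 00 00 00 00 00.
K' ⊕ ipad = d5 07 36 36 36 36 36.
Inner input = d5 07 36 36 36 36 36 ∥ 1f c1 50 53 7d.
Inner hash: XOR d5⊕07⊕36⊕36⊕36⊕36⊕36⊕1f⊕c1⊕50⊕53⊕7d = 44.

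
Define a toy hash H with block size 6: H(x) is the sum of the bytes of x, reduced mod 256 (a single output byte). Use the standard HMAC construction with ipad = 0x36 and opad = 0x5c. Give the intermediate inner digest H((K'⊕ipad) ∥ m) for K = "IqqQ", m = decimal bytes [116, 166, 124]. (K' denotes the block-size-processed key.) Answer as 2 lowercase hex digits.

76

Key "IqqQ" = 49 71 71 51 is 4 bytes ≤ B = 6; zero-pad to 6 bytes: K' = 49 71 71 51 00 00.
K' ⊕ ipad = 7f 47 47 67 36 36.
Inner input = 7f 47 47 67 36 36 ∥ 74 a6 7c.
Inner hash: sum = 127+71+71+103+54+54+116+166+124 = 886; mod 256 = 118 → 76.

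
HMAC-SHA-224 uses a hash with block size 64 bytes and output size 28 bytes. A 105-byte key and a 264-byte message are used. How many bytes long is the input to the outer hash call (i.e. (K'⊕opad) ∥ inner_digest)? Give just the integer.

92

Key is 105 > 64 bytes, so it is hashed to 28 bytes then zero-padded to 64: |K'| = 64.
Outer input = (K'⊕opad) ∥ H(inner) → 64 + 28 = 92 bytes.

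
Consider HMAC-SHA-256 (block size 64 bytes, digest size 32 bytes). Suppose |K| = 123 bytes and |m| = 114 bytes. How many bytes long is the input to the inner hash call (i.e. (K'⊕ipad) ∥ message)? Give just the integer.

Key is 123 > 64 bytes, so it is hashed to 32 bytes then zero-padded to 64: |K'| = 64.
Inner input = (K'⊕ipad) ∥ m → 64 + 114 = 178 bytes.

178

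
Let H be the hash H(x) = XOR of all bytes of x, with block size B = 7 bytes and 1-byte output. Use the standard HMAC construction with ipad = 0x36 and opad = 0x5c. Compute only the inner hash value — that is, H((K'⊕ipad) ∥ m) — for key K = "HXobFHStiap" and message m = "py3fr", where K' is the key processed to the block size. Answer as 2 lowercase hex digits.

Key "HXobFHStiap" = 48 58 6f 62 46 48 53 74 69 61 70 is 11 bytes > B = 7, so hash it first: H(key) = 4c, then zero-pad to 7 bytes: K' = 4c 00 00 00 00 00 00.
K' ⊕ ipad = 7a 36 36 36 36 36 36.
Inner input = 7a 36 36 36 36 36 36 ∥ 70 79 33 66 72.
Inner hash: XOR 7a⊕36⊕36⊕36⊕36⊕36⊕36⊕70⊕79⊕33⊕66⊕72 = 54.

54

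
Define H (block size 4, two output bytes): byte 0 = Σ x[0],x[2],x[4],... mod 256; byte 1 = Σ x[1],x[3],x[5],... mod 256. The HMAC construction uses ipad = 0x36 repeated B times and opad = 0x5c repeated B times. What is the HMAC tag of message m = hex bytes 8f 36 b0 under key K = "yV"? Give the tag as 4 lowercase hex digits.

Key "yV" = 79 56 is 2 bytes ≤ B = 4; zero-pad to 4 bytes: K' = 79 56 00 00.
K' ⊕ ipad = 4f 60 36 36.  K' ⊕ opad = 25 0a 5c 5c.
Inner input = (K'⊕ipad) ∥ m = 4f 60 36 36 ∥ 8f 36 b0.
Inner hash: even-index sum = 452 mod 256 = 196; odd-index sum = 204 mod 256 = 204 → c4 cc.
Outer input = (K'⊕opad) ∥ inner = 25 0a 5c 5c ∥ c4 cc.
Outer hash (tag): even-index sum = 325 mod 256 = 69; odd-index sum = 306 mod 256 = 50 → 45 32.

4532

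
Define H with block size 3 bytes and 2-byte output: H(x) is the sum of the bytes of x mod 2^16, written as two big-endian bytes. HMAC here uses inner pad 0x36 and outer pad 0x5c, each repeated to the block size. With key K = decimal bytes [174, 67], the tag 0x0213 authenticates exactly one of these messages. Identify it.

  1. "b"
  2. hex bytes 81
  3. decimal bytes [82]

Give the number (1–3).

1

Key decimal bytes [174, 67] = ae 43 is 2 bytes ≤ B = 3; zero-pad to 3 bytes: K' = ae 43 00.
K' ⊕ ipad = 98 75 36; K' ⊕ opad = f2 1f 5c.
m1: inner = H(98 75 36 62) = 01 a5; tag = H(f2 1f 5c 01 a5) = 0213 ← matches
m2: inner = H(98 75 36 81) = 01 c4; tag = H(f2 1f 5c 01 c4) = 0232
m3: inner = H(98 75 36 52) = 01 95; tag = H(f2 1f 5c 01 95) = 0203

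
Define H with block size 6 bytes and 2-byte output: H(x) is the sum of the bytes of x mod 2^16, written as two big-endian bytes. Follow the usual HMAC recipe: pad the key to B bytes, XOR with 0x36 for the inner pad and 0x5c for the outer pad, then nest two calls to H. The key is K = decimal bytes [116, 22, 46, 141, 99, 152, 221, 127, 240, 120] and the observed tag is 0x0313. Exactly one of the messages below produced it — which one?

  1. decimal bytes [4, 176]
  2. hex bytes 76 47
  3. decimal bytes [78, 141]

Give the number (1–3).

1

Key decimal bytes [116, 22, 46, 141, 99, 152, 221, 127, 240, 120] = 74 16 2e 8d 63 98 dd 7f f0 78 is 10 bytes > B = 6, so hash it first: H(key) = 05 04, then zero-pad to 6 bytes: K' = 05 04 00 00 00 00.
K' ⊕ ipad = 33 32 36 36 36 36; K' ⊕ opad = 59 58 5c 5c 5c 5c.
m1: inner = H(33 32 36 36 36 36 04 b0) = 01 f1; tag = H(59 58 5c 5c 5c 5c 01 f1) = 0313 ← matches
m2: inner = H(33 32 36 36 36 36 76 47) = 01 fa; tag = H(59 58 5c 5c 5c 5c 01 fa) = 031c
m3: inner = H(33 32 36 36 36 36 4e 8d) = 02 18; tag = H(59 58 5c 5c 5c 5c 02 18) = 023b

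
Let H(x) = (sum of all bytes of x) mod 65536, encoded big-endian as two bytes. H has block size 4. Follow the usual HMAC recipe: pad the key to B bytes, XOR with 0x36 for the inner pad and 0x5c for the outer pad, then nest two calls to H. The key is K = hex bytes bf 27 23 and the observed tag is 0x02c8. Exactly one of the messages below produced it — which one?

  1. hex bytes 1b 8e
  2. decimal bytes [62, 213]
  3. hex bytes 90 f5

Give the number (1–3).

1

Key hex bytes bf 27 23 is 3 bytes ≤ B = 4; zero-pad to 4 bytes: K' = bf 27 23 00.
K' ⊕ ipad = 89 11 15 36; K' ⊕ opad = e3 7b 7f 5c.
m1: inner = H(89 11 15 36 1b 8e) = 01 8e; tag = H(e3 7b 7f 5c 01 8e) = 02c8 ← matches
m2: inner = H(89 11 15 36 3e d5) = 01 f8; tag = H(e3 7b 7f 5c 01 f8) = 0332
m3: inner = H(89 11 15 36 90 f5) = 02 6a; tag = H(e3 7b 7f 5c 02 6a) = 02a5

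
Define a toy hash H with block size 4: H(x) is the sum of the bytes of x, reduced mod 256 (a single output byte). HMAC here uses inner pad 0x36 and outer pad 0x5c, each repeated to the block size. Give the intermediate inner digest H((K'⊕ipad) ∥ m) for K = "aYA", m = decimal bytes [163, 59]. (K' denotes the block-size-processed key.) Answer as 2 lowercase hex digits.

51

Key "aYA" = 61 59 41 is 3 bytes ≤ B = 4; zero-pad to 4 bytes: K' = 61 59 41 00.
K' ⊕ ipad = 57 6f 77 36.
Inner input = 57 6f 77 36 ∥ a3 3b.
Inner hash: sum = 87+111+119+54+163+59 = 593; mod 256 = 81 → 51.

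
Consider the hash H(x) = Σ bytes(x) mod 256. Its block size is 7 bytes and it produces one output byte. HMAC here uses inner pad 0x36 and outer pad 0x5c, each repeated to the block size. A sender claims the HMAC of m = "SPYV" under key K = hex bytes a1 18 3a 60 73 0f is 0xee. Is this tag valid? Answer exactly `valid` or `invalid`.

valid

Key hex bytes a1 18 3a 60 73 0f is 6 bytes ≤ B = 7; zero-pad to 7 bytes: K' = a1 18 3a 60 73 0f 00.
K' ⊕ ipad = 97 2e 0c 56 45 39 36; K' ⊕ opad = fd 44 66 3c 2f 53 5c.
Inner hash: sum = 151+46+12+86+69+57+54+83+80+89+86 = 813; mod 256 = 45 → 2d.
Outer hash (recomputed tag): sum = 253+68+102+60+47+83+92+45 = 750; mod 256 = 238 → ee.
Recomputed tag = ee; claimed = ee → match.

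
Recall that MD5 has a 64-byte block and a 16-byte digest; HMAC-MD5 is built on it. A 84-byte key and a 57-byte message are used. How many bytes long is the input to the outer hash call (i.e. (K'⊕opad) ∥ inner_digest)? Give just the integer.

80

Key is 84 > 64 bytes, so it is hashed to 16 bytes then zero-padded to 64: |K'| = 64.
Outer input = (K'⊕opad) ∥ H(inner) → 64 + 16 = 80 bytes.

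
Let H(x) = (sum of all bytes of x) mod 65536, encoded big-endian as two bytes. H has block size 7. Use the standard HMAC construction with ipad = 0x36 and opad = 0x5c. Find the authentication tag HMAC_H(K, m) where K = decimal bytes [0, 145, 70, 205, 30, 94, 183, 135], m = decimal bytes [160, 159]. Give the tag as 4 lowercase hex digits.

Key decimal bytes [0, 145, 70, 205, 30, 94, 183, 135] = 00 91 46 cd 1e 5e b7 87 is 8 bytes > B = 7, so hash it first: H(key) = 03 5e, then zero-pad to 7 bytes: K' = 03 5e 00 00 00 00 00.
K' ⊕ ipad = 35 68 36 36 36 36 36.  K' ⊕ opad = 5f 02 5c 5c 5c 5c 5c.
Inner input = (K'⊕ipad) ∥ m = 35 68 36 36 36 36 36 ∥ a0 9f.
Inner hash: sum = 53+104+54+54+54+54+54+160+159 = 746 → 02 ea.
Outer input = (K'⊕opad) ∥ inner = 5f 02 5c 5c 5c 5c 5c ∥ 02 ea.
Outer hash (tag): sum = 95+2+92+92+92+92+92+2+234 = 793 → 03 19.

0319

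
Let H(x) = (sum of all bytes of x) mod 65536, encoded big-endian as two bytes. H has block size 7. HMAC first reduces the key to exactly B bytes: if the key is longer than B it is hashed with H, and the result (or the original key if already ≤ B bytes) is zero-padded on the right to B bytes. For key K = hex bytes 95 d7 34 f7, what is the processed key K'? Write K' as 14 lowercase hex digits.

Key hex bytes 95 d7 34 f7 is 4 bytes ≤ B = 7; zero-pad to 7 bytes: K' = 95 d7 34 f7 00 00 00.

95d734f7000000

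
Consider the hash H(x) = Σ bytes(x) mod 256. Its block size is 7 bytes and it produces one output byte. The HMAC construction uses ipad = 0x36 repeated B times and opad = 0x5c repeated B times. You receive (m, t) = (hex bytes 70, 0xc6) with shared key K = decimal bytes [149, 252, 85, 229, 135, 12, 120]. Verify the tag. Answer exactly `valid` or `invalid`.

valid

Key decimal bytes [149, 252, 85, 229, 135, 12, 120] = 95 fc 55 e5 87 0c 78 is exactly B = 7 bytes: K' = 95 fc 55 e5 87 0c 78.
K' ⊕ ipad = a3 ca 63 d3 b1 3a 4e; K' ⊕ opad = c9 a0 09 b9 db 50 24.
Inner hash: sum = 163+202+99+211+177+58+78+112 = 1100; mod 256 = 76 → 4c.
Outer hash (recomputed tag): sum = 201+160+9+185+219+80+36+76 = 966; mod 256 = 198 → c6.
Recomputed tag = c6; claimed = c6 → match.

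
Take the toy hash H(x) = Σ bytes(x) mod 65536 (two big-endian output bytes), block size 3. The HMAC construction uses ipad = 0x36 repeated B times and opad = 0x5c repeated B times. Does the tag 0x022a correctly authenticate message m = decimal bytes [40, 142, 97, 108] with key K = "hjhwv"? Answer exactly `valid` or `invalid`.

invalid

Key "hjhwv" = 68 6a 68 77 76 is 5 bytes > B = 3, so hash it first: H(key) = 02 27, then zero-pad to 3 bytes: K' = 02 27 00.
K' ⊕ ipad = 34 11 36; K' ⊕ opad = 5e 7b 5c.
Inner hash: sum = 52+17+54+40+142+97+108 = 510 → 01 fe.
Outer hash (recomputed tag): sum = 94+123+92+1+254 = 564 → 02 34.
Recomputed tag = 0234; claimed = 022a → mismatch.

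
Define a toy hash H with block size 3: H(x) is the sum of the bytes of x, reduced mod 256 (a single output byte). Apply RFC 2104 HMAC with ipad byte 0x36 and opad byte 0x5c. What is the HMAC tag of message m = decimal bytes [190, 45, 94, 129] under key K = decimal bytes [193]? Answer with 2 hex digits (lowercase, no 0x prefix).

Key decimal bytes [193] = c1 is 1 byte ≤ B = 3; zero-pad to 3 bytes: K' = c1 00 00.
K' ⊕ ipad = f7 36 36.  K' ⊕ opad = 9d 5c 5c.
Inner input = (K'⊕ipad) ∥ m = f7 36 36 ∥ be 2d 5e 81.
Inner hash: sum = 247+54+54+190+45+94+129 = 813; mod 256 = 45 → 2d.
Outer input = (K'⊕opad) ∥ inner = 9d 5c 5c ∥ 2d.
Outer hash (tag): sum = 157+92+92+45 = 386; mod 256 = 130 → 82.

82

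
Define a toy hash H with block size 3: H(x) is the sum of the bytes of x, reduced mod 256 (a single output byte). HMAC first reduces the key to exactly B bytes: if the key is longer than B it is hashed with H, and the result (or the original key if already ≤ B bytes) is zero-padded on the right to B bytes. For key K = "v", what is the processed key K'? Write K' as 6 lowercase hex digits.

Key "v" = 76 is 1 byte ≤ B = 3; zero-pad to 3 bytes: K' = 76 00 00.

760000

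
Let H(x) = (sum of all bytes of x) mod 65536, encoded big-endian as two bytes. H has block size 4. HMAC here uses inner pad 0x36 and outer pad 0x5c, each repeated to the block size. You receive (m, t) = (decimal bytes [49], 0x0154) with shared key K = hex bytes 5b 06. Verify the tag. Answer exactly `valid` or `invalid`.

Key hex bytes 5b 06 is 2 bytes ≤ B = 4; zero-pad to 4 bytes: K' = 5b 06 00 00.
K' ⊕ ipad = 6d 30 36 36; K' ⊕ opad = 07 5a 5c 5c.
Inner hash: sum = 109+48+54+54+49 = 314 → 01 3a.
Outer hash (recomputed tag): sum = 7+90+92+92+1+58 = 340 → 01 54.
Recomputed tag = 0154; claimed = 0154 → match.

valid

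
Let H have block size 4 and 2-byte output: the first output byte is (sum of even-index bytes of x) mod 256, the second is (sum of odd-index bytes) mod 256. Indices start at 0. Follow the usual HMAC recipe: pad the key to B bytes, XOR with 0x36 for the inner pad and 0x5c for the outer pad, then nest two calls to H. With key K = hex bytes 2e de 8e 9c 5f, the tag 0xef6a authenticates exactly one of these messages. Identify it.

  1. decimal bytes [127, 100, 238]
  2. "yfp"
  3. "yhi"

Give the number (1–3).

Key hex bytes 2e de 8e 9c 5f is 5 bytes > B = 4, so hash it first: H(key) = 1b 7a, then zero-pad to 4 bytes: K' = 1b 7a 00 00.
K' ⊕ ipad = 2d 4c 36 36; K' ⊕ opad = 47 26 5c 5c.
m1: inner = H(2d 4c 36 36 7f 64 ee) = d0 e6; tag = H(47 26 5c 5c d0 e6) = 7368
m2: inner = H(2d 4c 36 36 79 66 70) = 4c e8; tag = H(47 26 5c 5c 4c e8) = ef6a ← matches
m3: inner = H(2d 4c 36 36 79 68 69) = 45 ea; tag = H(47 26 5c 5c 45 ea) = e86c

2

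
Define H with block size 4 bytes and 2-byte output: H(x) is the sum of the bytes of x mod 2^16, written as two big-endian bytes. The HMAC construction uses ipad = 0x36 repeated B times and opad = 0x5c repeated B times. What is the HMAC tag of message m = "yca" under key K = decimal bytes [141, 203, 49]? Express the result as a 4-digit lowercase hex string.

0266

Key decimal bytes [141, 203, 49] = 8d cb 31 is 3 bytes ≤ B = 4; zero-pad to 4 bytes: K' = 8d cb 31 00.
K' ⊕ ipad = bb fd 07 36.  K' ⊕ opad = d1 97 6d 5c.
Inner input = (K'⊕ipad) ∥ m = bb fd 07 36 ∥ 79 63 61.
Inner hash: sum = 187+253+7+54+121+99+97 = 818 → 03 32.
Outer input = (K'⊕opad) ∥ inner = d1 97 6d 5c ∥ 03 32.
Outer hash (tag): sum = 209+151+109+92+3+50 = 614 → 02 66.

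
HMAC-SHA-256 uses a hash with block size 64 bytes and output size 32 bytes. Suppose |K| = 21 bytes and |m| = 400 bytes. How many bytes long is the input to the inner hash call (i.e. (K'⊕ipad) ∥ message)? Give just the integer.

Key is 21 ≤ 64 bytes, zero-padded: |K'| = 64.
Inner input = (K'⊕ipad) ∥ m → 64 + 400 = 464 bytes.

464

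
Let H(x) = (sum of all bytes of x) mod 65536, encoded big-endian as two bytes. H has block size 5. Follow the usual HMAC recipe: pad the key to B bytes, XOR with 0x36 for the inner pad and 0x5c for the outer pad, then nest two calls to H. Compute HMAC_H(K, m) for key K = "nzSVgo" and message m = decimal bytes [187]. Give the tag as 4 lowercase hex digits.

Key "nzSVgo" = 6e 7a 53 56 67 6f is 6 bytes > B = 5, so hash it first: H(key) = 02 67, then zero-pad to 5 bytes: K' = 02 67 00 00 00.
K' ⊕ ipad = 34 51 36 36 36.  K' ⊕ opad = 5e 3b 5c 5c 5c.
Inner input = (K'⊕ipad) ∥ m = 34 51 36 36 36 ∥ bb.
Inner hash: sum = 52+81+54+54+54+187 = 482 → 01 e2.
Outer input = (K'⊕opad) ∥ inner = 5e 3b 5c 5c 5c ∥ 01 e2.
Outer hash (tag): sum = 94+59+92+92+92+1+226 = 656 → 02 90.

0290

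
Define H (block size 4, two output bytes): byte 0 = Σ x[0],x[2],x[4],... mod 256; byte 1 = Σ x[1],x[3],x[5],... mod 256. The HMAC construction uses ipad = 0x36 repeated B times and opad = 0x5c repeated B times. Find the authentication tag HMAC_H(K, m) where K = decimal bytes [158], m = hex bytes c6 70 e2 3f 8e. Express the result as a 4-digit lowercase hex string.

Key decimal bytes [158] = 9e is 1 byte ≤ B = 4; zero-pad to 4 bytes: K' = 9e 00 00 00.
K' ⊕ ipad = a8 36 36 36.  K' ⊕ opad = c2 5c 5c 5c.
Inner input = (K'⊕ipad) ∥ m = a8 36 36 36 ∥ c6 70 e2 3f 8e.
Inner hash: even-index sum = 788 mod 256 = 20; odd-index sum = 283 mod 256 = 27 → 14 1b.
Outer input = (K'⊕opad) ∥ inner = c2 5c 5c 5c ∥ 14 1b.
Outer hash (tag): even-index sum = 306 mod 256 = 50; odd-index sum = 211 mod 256 = 211 → 32 d3.

32d3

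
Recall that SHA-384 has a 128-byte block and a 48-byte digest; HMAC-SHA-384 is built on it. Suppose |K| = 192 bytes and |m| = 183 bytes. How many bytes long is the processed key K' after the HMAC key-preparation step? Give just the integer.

Key is 192 > 128 bytes, so it is hashed to 48 bytes then zero-padded to 128: |K'| = 128.

128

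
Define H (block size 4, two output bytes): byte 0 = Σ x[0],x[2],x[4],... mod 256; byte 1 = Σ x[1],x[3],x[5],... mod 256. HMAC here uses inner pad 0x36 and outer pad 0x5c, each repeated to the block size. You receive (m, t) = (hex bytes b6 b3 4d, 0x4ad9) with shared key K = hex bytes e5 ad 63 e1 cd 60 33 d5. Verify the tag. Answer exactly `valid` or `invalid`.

Key hex bytes e5 ad 63 e1 cd 60 33 d5 is 8 bytes > B = 4, so hash it first: H(key) = 48 c3, then zero-pad to 4 bytes: K' = 48 c3 00 00.
K' ⊕ ipad = 7e f5 36 36; K' ⊕ opad = 14 9f 5c 5c.
Inner hash: even-index sum = 439 mod 256 = 183; odd-index sum = 478 mod 256 = 222 → b7 de.
Outer hash (recomputed tag): even-index sum = 295 mod 256 = 39; odd-index sum = 473 mod 256 = 217 → 27 d9.
Recomputed tag = 27d9; claimed = 4ad9 → mismatch.

invalid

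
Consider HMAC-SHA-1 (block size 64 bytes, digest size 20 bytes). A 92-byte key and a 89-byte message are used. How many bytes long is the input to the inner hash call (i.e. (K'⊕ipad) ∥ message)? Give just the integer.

Key is 92 > 64 bytes, so it is hashed to 20 bytes then zero-padded to 64: |K'| = 64.
Inner input = (K'⊕ipad) ∥ m → 64 + 89 = 153 bytes.

153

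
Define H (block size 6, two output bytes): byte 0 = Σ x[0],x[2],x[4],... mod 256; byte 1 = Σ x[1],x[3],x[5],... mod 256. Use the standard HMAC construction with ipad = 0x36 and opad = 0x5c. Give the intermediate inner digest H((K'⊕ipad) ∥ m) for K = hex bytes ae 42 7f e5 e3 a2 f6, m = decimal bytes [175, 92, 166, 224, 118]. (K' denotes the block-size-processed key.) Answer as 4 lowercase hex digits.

Key hex bytes ae 42 7f e5 e3 a2 f6 is 7 bytes > B = 6, so hash it first: H(key) = 06 c9, then zero-pad to 6 bytes: K' = 06 c9 00 00 00 00.
K' ⊕ ipad = 30 ff 36 36 36 36.
Inner input = 30 ff 36 36 36 36 ∥ af 5c a6 e0 76.
Inner hash: even-index sum = 615 mod 256 = 103; odd-index sum = 679 mod 256 = 167 → 67 a7.

67a7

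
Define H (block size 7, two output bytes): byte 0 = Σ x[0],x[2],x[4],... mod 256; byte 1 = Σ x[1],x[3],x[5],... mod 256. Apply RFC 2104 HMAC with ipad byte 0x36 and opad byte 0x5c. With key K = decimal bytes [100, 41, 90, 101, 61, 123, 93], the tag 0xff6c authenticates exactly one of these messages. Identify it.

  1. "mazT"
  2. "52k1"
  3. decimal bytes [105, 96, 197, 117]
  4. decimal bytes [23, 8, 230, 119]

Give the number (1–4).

2

Key decimal bytes [100, 41, 90, 101, 61, 123, 93] = 64 29 5a 65 3d 7b 5d is exactly B = 7 bytes: K' = 64 29 5a 65 3d 7b 5d.
K' ⊕ ipad = 52 1f 6c 53 0b 4d 6b; K' ⊕ opad = 38 75 06 39 61 27 01.
m1: inner = H(52 1f 6c 53 0b 4d 6b 6d 61 7a 54) = e9 a6; tag = H(38 75 06 39 61 27 01 e9 a6) = 46be
m2: inner = H(52 1f 6c 53 0b 4d 6b 35 32 6b 31) = 97 5f; tag = H(38 75 06 39 61 27 01 97 5f) = ff6c ← matches
m3: inner = H(52 1f 6c 53 0b 4d 6b 69 60 c5 75) = 09 ed; tag = H(38 75 06 39 61 27 01 09 ed) = 8dde
m4: inner = H(52 1f 6c 53 0b 4d 6b 17 08 e6 77) = b3 bc; tag = H(38 75 06 39 61 27 01 b3 bc) = 5c88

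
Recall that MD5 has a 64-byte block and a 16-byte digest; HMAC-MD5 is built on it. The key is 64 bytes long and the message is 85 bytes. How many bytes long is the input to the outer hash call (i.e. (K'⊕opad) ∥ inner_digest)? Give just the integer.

Key is 64 ≤ 64 bytes, zero-padded: |K'| = 64.
Outer input = (K'⊕opad) ∥ H(inner) → 64 + 16 = 80 bytes.

80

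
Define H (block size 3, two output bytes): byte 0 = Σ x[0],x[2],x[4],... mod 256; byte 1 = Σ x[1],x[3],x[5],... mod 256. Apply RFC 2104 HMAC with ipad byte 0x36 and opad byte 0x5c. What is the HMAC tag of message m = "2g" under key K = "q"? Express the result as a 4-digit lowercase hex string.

Key "q" = 71 is 1 byte ≤ B = 3; zero-pad to 3 bytes: K' = 71 00 00.
K' ⊕ ipad = 47 36 36.  K' ⊕ opad = 2d 5c 5c.
Inner input = (K'⊕ipad) ∥ m = 47 36 36 ∥ 32 67.
Inner hash: even-index sum = 228 mod 256 = 228; odd-index sum = 104 mod 256 = 104 → e4 68.
Outer input = (K'⊕opad) ∥ inner = 2d 5c 5c ∥ e4 68.
Outer hash (tag): even-index sum = 241 mod 256 = 241; odd-index sum = 320 mod 256 = 64 → f1 40.

f140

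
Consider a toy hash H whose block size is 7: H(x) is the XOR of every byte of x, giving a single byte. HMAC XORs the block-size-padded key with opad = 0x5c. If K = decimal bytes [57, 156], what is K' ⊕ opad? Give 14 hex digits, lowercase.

Key decimal bytes [57, 156] = 39 9c is 2 bytes ≤ B = 7; zero-pad to 7 bytes: K' = 39 9c 00 00 00 00 00.
XOR each byte with 0x5c: 39⊕5c=65, 9c⊕5c=c0, 00⊕5c=5c, 00⊕5c=5c, 00⊕5c=5c, 00⊕5c=5c, 00⊕5c=5c.

65c05c5c5c5c5c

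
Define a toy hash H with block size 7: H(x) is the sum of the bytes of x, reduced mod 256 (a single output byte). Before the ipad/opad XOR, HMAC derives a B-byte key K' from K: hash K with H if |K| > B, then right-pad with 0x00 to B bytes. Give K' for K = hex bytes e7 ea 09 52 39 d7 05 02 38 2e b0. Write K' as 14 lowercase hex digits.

|K| = 11 > B = 7, so first hash the key.
H(K): sum = 231+234+9+82+57+215+5+2+56+46+176 = 1113; mod 256 = 89 → 59.
Zero-pad H(K) = 59 to 7 bytes: K' = 59 00 00 00 00 00 00.

59000000000000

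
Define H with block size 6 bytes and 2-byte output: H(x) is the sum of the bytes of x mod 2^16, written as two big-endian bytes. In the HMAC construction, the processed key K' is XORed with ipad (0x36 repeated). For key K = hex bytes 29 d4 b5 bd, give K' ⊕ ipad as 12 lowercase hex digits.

1fe2838b3636

Key hex bytes 29 d4 b5 bd is 4 bytes ≤ B = 6; zero-pad to 6 bytes: K' = 29 d4 b5 bd 00 00.
XOR each byte with 0x36: 29⊕36=1f, d4⊕36=e2, b5⊕36=83, bd⊕36=8b, 00⊕36=36, 00⊕36=36.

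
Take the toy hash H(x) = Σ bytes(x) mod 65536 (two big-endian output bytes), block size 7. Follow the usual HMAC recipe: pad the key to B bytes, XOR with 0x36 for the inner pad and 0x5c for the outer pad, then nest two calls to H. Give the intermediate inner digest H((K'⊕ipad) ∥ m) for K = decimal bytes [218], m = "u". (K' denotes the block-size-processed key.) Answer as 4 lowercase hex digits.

02a5

Key decimal bytes [218] = da is 1 byte ≤ B = 7; zero-pad to 7 bytes: K' = da 00 00 00 00 00 00.
K' ⊕ ipad = ec 36 36 36 36 36 36.
Inner input = ec 36 36 36 36 36 36 ∥ 75.
Inner hash: sum = 236+54+54+54+54+54+54+117 = 677 → 02 a5.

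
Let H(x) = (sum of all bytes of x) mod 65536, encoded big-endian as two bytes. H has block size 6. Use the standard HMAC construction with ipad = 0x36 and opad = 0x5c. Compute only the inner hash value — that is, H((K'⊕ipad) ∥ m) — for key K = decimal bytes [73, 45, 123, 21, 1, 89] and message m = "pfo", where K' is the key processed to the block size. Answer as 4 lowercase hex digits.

Key decimal bytes [73, 45, 123, 21, 1, 89] = 49 2d 7b 15 01 59 is exactly B = 6 bytes: K' = 49 2d 7b 15 01 59.
K' ⊕ ipad = 7f 1b 4d 23 37 6f.
Inner input = 7f 1b 4d 23 37 6f ∥ 70 66 6f.
Inner hash: sum = 127+27+77+35+55+111+112+102+111 = 757 → 02 f5.

02f5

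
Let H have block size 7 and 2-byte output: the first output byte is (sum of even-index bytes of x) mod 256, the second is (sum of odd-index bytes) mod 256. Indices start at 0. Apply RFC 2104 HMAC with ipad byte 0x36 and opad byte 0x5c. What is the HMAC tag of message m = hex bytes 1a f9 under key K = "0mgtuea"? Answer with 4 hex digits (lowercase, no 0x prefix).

Key "0mgtuea" = 30 6d 67 74 75 65 61 is exactly B = 7 bytes: K' = 30 6d 67 74 75 65 61.
K' ⊕ ipad = 06 5b 51 42 43 53 57.  K' ⊕ opad = 6c 31 3b 28 29 39 3d.
Inner input = (K'⊕ipad) ∥ m = 06 5b 51 42 43 53 57 ∥ 1a f9.
Inner hash: even-index sum = 490 mod 256 = 234; odd-index sum = 266 mod 256 = 10 → ea 0a.
Outer input = (K'⊕opad) ∥ inner = 6c 31 3b 28 29 39 3d ∥ ea 0a.
Outer hash (tag): even-index sum = 279 mod 256 = 23; odd-index sum = 380 mod 256 = 124 → 17 7c.

177c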